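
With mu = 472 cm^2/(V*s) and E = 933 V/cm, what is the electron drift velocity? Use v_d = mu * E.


Step 1: v_d = mu * E
Step 2: v_d = 472 * 933 = 440376
Step 3: v_d = 4.40e+05 cm/s

4.40e+05


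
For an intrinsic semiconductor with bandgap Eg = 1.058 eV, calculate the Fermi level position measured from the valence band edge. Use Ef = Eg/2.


Step 1: For an intrinsic semiconductor, the Fermi level sits at midgap.
Step 2: Ef = Eg / 2 = 1.058 / 2 = 0.529 eV

0.529


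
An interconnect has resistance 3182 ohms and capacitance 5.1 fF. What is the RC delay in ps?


Step 1: tau = R * C
Step 2: tau = 3182 * 5.1 fF = 3182 * 5.1e-15 F
Step 3: tau = 1.62282e-11 s = 16.2282 ps

16.2282


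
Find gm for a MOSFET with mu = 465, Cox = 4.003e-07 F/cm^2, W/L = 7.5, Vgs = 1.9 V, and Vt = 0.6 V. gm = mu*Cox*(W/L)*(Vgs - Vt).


Step 1: Vov = Vgs - Vt = 1.9 - 0.6 = 1.3 V
Step 2: gm = mu * Cox * (W/L) * Vov
Step 3: gm = 465 * 4.003e-07 * 7.5 * 1.3 = 1.81e-03 S

1.81e-03


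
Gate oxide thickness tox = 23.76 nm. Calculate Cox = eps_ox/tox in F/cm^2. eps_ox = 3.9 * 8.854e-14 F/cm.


Step 1: eps_ox = 3.9 * 8.854e-14 = 3.45306e-13 F/cm
Step 2: tox in cm = 23.76 nm * 1e-7 = 2.3760e-06 cm
Step 3: Cox = 3.45306e-13 / 2.3760e-06 = 1.45e-07 F/cm^2

1.45e-07


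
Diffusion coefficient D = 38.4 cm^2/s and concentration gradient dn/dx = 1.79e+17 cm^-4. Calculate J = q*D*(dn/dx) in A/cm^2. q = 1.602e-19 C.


Step 1: J = q * D * (dn/dx)
Step 2: J = 1.602e-19 * 38.4 * 1.79e+17
Step 3: J = 1.10e+00 A/cm^2

1.10e+00


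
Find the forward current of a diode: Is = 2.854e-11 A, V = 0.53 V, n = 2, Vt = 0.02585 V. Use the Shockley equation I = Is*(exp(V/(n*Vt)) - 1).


Step 1: V/(n*Vt) = 0.53/(2*0.02585) = 10.2515
Step 2: exp(10.2515) = 2.8325e+04
Step 3: I = 2.854e-11 * (2.8325e+04 - 1) = 8.08e-07 A

8.08e-07


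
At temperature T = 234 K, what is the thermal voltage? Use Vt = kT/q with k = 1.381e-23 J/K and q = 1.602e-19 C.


Step 1: kT = 1.381e-23 * 234 = 3.23154e-21 J
Step 2: Vt = kT/q = 3.23154e-21 / 1.602e-19
Step 3: Vt = 0.02017 V

0.02017


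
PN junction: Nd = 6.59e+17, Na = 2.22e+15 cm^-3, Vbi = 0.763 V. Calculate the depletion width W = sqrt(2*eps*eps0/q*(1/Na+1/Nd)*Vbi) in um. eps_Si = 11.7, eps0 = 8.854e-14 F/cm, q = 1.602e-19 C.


Step 1: 1/Na + 1/Nd = 1/2.22e+15 + 1/6.59e+17 = 4.51968e-16
Step 2: 2*eps*eps0/q = 2*11.7*8.854e-14/1.602e-19 = 1.293281e+07
Step 3: W^2 = 1.293281e+07 * 4.51968e-16 * 0.763 = 4.45990e-09
Step 4: W = sqrt(4.45990e-09) = 6.678e-05 cm = 0.6678 um

0.6678


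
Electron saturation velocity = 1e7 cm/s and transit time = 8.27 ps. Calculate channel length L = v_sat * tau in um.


Step 1: tau in seconds = 8.27 ps * 1e-12 = 8.2700e-12 s
Step 2: L = v_sat * tau = 1e7 * 8.2700e-12 = 8.2700e-05 cm
Step 3: L in um = 8.2700e-05 * 1e4 = 0.827 um

0.827


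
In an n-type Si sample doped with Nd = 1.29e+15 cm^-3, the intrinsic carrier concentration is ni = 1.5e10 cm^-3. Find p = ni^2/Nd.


Step 1: Since Nd >> ni, n ≈ Nd = 1.29e+15 cm^-3
Step 2: p = ni^2 / n = (1.5e10)^2 / 1.29e+15
Step 3: p = 2.25e20 / 1.29e+15 = 1.74e+05 cm^-3

1.74e+05


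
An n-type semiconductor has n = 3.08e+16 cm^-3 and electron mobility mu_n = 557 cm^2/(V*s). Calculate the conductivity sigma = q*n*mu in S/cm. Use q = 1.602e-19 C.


Step 1: sigma = q * n * mu
Step 2: sigma = 1.602e-19 * 3.08e+16 * 557
Step 3: sigma = 2.748e+00 S/cm

2.748e+00


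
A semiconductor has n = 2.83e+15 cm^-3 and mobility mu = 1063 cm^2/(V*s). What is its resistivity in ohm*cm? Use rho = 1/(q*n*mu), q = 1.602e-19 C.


Step 1: sigma = q * n * mu = 1.602e-19 * 2.83e+15 * 1063 = 4.81928e-01 S/cm
Step 2: rho = 1 / sigma = 1 / 4.81928e-01 = 2.075 ohm*cm

2.075


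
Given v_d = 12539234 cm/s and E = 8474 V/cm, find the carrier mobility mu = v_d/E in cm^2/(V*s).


Step 1: mu = v_d / E
Step 2: mu = 12539234 / 8474
Step 3: mu = 1479.73 cm^2/(V*s)

1479.73


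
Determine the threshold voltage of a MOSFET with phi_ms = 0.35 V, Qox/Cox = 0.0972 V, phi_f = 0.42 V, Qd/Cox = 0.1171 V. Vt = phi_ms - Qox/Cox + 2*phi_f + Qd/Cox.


Step 1: Vt = phi_ms - Qox/Cox + 2*phi_f + Qd/Cox
Step 2: Vt = 0.35 - 0.0972 + 2*0.42 + 0.1171
Step 3: Vt = 0.35 - 0.0972 + 0.84 + 0.1171
Step 4: Vt = 1.2099 V

1.2099


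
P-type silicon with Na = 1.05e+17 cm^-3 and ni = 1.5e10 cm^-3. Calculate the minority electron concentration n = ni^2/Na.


Step 1: Majority hole concentration p ≈ Na = 1.05e+17 cm^-3
Step 2: n = ni^2 / Na = (1.5e10)^2 / 1.05e+17
Step 3: n = 2.14e+03 cm^-3

2.14e+03


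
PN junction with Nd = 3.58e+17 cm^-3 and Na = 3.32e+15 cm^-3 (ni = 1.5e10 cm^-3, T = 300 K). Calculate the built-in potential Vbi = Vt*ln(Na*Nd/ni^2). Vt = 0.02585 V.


Step 1: Compute Na*Nd/ni^2 = 3.32e+15 * 3.58e+17 / (1.5e10)^2 = 5.2825e+12
Step 2: ln(5.2825e+12) = 29.2954
Step 3: Vbi = 0.02585 * 29.2954 = 0.757 V

0.757


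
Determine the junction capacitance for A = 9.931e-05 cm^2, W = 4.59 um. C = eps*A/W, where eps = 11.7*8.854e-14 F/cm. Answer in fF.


Step 1: eps_Si = 11.7 * 8.854e-14 = 1.035918e-12 F/cm
Step 2: W in cm = 4.59 * 1e-4 = 4.59e-04 cm
Step 3: C = 1.035918e-12 * 9.931e-05 / 4.59e-04 = 2.241329e-13 F
Step 4: C = 224.13 fF

224.13


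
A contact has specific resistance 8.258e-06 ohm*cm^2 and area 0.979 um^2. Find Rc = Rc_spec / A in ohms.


Step 1: Convert area to cm^2: 0.979 um^2 = 9.7900e-09 cm^2
Step 2: Rc = Rc_spec / A = 8.258e-06 / 9.7900e-09
Step 3: Rc = 8.44e+02 ohms

8.44e+02


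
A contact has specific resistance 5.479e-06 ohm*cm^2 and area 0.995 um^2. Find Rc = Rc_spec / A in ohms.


Step 1: Convert area to cm^2: 0.995 um^2 = 9.9500e-09 cm^2
Step 2: Rc = Rc_spec / A = 5.479e-06 / 9.9500e-09
Step 3: Rc = 5.51e+02 ohms

5.51e+02


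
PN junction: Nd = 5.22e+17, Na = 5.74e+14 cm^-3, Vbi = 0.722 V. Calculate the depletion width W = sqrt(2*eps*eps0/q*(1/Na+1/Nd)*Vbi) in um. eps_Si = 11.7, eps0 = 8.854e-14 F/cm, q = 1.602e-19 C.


Step 1: 1/Na + 1/Nd = 1/5.74e+14 + 1/5.22e+17 = 1.74408e-15
Step 2: 2*eps*eps0/q = 2*11.7*8.854e-14/1.602e-19 = 1.293281e+07
Step 3: W^2 = 1.293281e+07 * 1.74408e-15 * 0.722 = 1.62853e-08
Step 4: W = sqrt(1.62853e-08) = 1.276e-04 cm = 1.276 um

1.276


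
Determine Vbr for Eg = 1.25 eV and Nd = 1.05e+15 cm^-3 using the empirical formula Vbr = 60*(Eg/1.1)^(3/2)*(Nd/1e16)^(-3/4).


Step 1: Eg/1.1 = 1.25/1.1 = 1.136364
Step 2: (Eg/1.1)^1.5 = 1.136364^1.5 = 1.211368
Step 3: (Nd/1e16)^(-0.75) = (0.105)^(-0.75) = 5.421357
Step 4: Vbr = 60 * 1.211368 * 5.421357 = 394.0 V

394.0


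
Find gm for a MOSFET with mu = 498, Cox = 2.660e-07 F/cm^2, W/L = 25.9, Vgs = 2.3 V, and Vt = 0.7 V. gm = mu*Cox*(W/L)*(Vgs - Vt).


Step 1: Vov = Vgs - Vt = 2.3 - 0.7 = 1.6 V
Step 2: gm = mu * Cox * (W/L) * Vov
Step 3: gm = 498 * 2.660e-07 * 25.9 * 1.6 = 5.49e-03 S

5.49e-03


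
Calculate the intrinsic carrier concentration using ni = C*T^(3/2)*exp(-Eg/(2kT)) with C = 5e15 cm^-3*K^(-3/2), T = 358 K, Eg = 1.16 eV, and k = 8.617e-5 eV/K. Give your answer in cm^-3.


Step 1: Compute kT = 8.617e-5 * 358 = 0.03084886 eV
Step 2: Exponent = -Eg/(2kT) = -1.16/(2*0.03084886) = -18.80134
Step 3: T^(3/2) = 358^1.5 = 6773.68
Step 4: ni = 5e15 * 6773.68 * exp(-18.80134) = 2.31e+11 cm^-3

2.31e+11


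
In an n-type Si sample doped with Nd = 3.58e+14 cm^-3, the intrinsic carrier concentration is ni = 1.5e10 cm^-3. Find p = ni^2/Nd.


Step 1: Since Nd >> ni, n ≈ Nd = 3.58e+14 cm^-3
Step 2: p = ni^2 / n = (1.5e10)^2 / 3.58e+14
Step 3: p = 2.25e20 / 3.58e+14 = 6.28e+05 cm^-3

6.28e+05


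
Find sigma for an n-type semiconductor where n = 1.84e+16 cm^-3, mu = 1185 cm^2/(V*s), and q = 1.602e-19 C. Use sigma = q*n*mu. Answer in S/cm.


Step 1: sigma = q * n * mu
Step 2: sigma = 1.602e-19 * 1.84e+16 * 1185
Step 3: sigma = 3.493e+00 S/cm

3.493e+00


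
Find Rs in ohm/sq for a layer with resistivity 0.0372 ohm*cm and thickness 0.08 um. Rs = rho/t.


Step 1: Convert thickness to cm: t = 0.08 um = 8.0000e-06 cm
Step 2: Rs = rho / t = 0.0372 / 8.0000e-06
Step 3: Rs = 4650.0 ohm/sq

4650.0


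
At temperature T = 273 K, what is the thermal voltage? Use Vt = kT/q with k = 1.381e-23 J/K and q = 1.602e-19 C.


Step 1: kT = 1.381e-23 * 273 = 3.77013e-21 J
Step 2: Vt = kT/q = 3.77013e-21 / 1.602e-19
Step 3: Vt = 0.02353 V

0.02353


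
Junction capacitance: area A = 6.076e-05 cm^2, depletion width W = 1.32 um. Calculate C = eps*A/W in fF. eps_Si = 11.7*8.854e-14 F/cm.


Step 1: eps_Si = 11.7 * 8.854e-14 = 1.035918e-12 F/cm
Step 2: W in cm = 1.32 * 1e-4 = 1.32e-04 cm
Step 3: C = 1.035918e-12 * 6.076e-05 / 1.32e-04 = 4.768362e-13 F
Step 4: C = 476.84 fF

476.84


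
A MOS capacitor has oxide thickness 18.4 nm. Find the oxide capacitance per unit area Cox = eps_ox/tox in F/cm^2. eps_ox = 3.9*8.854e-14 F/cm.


Step 1: eps_ox = 3.9 * 8.854e-14 = 3.45306e-13 F/cm
Step 2: tox in cm = 18.4 nm * 1e-7 = 1.8400e-06 cm
Step 3: Cox = 3.45306e-13 / 1.8400e-06 = 1.88e-07 F/cm^2

1.88e-07


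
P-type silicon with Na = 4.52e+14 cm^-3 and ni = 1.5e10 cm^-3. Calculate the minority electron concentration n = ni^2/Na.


Step 1: Majority hole concentration p ≈ Na = 4.52e+14 cm^-3
Step 2: n = ni^2 / Na = (1.5e10)^2 / 4.52e+14
Step 3: n = 4.98e+05 cm^-3

4.98e+05


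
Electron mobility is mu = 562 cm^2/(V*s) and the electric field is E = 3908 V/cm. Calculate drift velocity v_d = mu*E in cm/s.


Step 1: v_d = mu * E
Step 2: v_d = 562 * 3908 = 2196296
Step 3: v_d = 2.20e+06 cm/s

2.20e+06


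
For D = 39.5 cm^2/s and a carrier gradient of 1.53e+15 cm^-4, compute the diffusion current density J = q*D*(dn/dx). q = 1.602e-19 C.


Step 1: J = q * D * (dn/dx)
Step 2: J = 1.602e-19 * 39.5 * 1.53e+15
Step 3: J = 9.68e-03 A/cm^2

9.68e-03


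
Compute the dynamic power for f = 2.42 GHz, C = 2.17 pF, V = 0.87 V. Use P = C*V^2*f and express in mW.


Step 1: V^2 = 0.87^2 = 0.7569 V^2
Step 2: P = C*V^2*f = 2.17e-12 F * 0.7569 * 2.42e9 Hz
Step 3: P = 3.97478466e-03 W
Step 4: P = 3.975 mW

3.975


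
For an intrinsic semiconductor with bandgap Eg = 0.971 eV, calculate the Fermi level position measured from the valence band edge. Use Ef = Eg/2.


Step 1: For an intrinsic semiconductor, the Fermi level sits at midgap.
Step 2: Ef = Eg / 2 = 0.971 / 2 = 0.4855 eV

0.4855


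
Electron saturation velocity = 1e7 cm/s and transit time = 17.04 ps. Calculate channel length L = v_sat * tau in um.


Step 1: tau in seconds = 17.04 ps * 1e-12 = 1.7040e-11 s
Step 2: L = v_sat * tau = 1e7 * 1.7040e-11 = 1.7040e-04 cm
Step 3: L in um = 1.7040e-04 * 1e4 = 1.704 um

1.704


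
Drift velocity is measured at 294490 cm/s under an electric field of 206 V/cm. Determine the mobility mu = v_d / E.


Step 1: mu = v_d / E
Step 2: mu = 294490 / 206
Step 3: mu = 1429.56 cm^2/(V*s)

1429.56


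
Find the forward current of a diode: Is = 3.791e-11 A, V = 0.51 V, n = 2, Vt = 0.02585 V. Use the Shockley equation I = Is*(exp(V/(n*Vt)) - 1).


Step 1: V/(n*Vt) = 0.51/(2*0.02585) = 9.8646
Step 2: exp(9.8646) = 1.9237e+04
Step 3: I = 3.791e-11 * (1.9237e+04 - 1) = 7.29e-07 A

7.29e-07


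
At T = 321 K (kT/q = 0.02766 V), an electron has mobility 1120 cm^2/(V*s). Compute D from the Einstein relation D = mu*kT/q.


Step 1: D = mu * (kT/q)
Step 2: D = 1120 * 0.02766
Step 3: D = 30.98 cm^2/s

30.98


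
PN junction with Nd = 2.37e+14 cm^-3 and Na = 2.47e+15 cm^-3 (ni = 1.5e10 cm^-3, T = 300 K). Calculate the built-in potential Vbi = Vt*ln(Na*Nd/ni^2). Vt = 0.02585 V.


Step 1: Compute Na*Nd/ni^2 = 2.47e+15 * 2.37e+14 / (1.5e10)^2 = 2.6017e+09
Step 2: ln(2.6017e+09) = 21.6794
Step 3: Vbi = 0.02585 * 21.6794 = 0.56 V

0.56


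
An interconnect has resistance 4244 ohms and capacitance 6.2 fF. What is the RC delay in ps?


Step 1: tau = R * C
Step 2: tau = 4244 * 6.2 fF = 4244 * 6.2e-15 F
Step 3: tau = 2.63128e-11 s = 26.3128 ps

26.3128


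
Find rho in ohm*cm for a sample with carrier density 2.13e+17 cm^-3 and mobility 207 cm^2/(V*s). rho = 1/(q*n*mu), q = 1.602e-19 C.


Step 1: sigma = q * n * mu = 1.602e-19 * 2.13e+17 * 207 = 7.06338e+00 S/cm
Step 2: rho = 1 / sigma = 1 / 7.06338e+00 = 0.1416 ohm*cm

0.1416


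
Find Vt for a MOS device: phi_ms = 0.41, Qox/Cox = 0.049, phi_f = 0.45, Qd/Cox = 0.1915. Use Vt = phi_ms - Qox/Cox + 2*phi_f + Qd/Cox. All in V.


Step 1: Vt = phi_ms - Qox/Cox + 2*phi_f + Qd/Cox
Step 2: Vt = 0.41 - 0.049 + 2*0.45 + 0.1915
Step 3: Vt = 0.41 - 0.049 + 0.9 + 0.1915
Step 4: Vt = 1.4525 V

1.4525


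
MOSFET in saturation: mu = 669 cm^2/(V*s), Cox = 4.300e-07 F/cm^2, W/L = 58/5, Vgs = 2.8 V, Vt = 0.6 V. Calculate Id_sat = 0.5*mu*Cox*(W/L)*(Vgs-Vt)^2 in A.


Step 1: Overdrive voltage Vov = Vgs - Vt = 2.8 - 0.6 = 2.2 V
Step 2: W/L = 58/5 = 11.6
Step 3: Id = 0.5 * 669 * 4.300e-07 * 11.6 * 2.2^2
Step 4: Id = 8.08e-03 A

8.08e-03


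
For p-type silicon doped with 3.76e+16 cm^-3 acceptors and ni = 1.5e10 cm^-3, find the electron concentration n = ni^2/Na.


Step 1: Majority hole concentration p ≈ Na = 3.76e+16 cm^-3
Step 2: n = ni^2 / Na = (1.5e10)^2 / 3.76e+16
Step 3: n = 5.98e+03 cm^-3

5.98e+03


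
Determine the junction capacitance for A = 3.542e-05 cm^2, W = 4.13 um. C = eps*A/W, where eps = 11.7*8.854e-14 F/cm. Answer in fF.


Step 1: eps_Si = 11.7 * 8.854e-14 = 1.035918e-12 F/cm
Step 2: W in cm = 4.13 * 1e-4 = 4.13e-04 cm
Step 3: C = 1.035918e-12 * 3.542e-05 / 4.13e-04 = 8.884314e-14 F
Step 4: C = 88.84 fF

88.84


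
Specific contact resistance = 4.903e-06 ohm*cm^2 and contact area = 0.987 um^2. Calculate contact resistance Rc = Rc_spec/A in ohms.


Step 1: Convert area to cm^2: 0.987 um^2 = 9.8700e-09 cm^2
Step 2: Rc = Rc_spec / A = 4.903e-06 / 9.8700e-09
Step 3: Rc = 4.97e+02 ohms

4.97e+02


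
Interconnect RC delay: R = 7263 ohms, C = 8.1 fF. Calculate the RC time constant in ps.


Step 1: tau = R * C
Step 2: tau = 7263 * 8.1 fF = 7263 * 8.1e-15 F
Step 3: tau = 5.88303e-11 s = 58.8303 ps

58.8303


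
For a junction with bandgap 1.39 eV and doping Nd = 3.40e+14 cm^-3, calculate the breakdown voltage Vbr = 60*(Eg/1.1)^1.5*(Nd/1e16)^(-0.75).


Step 1: Eg/1.1 = 1.39/1.1 = 1.263636
Step 2: (Eg/1.1)^1.5 = 1.263636^1.5 = 1.420473
Step 3: (Nd/1e16)^(-0.75) = (0.034)^(-0.75) = 12.629635
Step 4: Vbr = 60 * 1.420473 * 12.629635 = 1076.4 V

1076.4


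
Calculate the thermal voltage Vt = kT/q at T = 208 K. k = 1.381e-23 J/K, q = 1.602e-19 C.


Step 1: kT = 1.381e-23 * 208 = 2.87248e-21 J
Step 2: Vt = kT/q = 2.87248e-21 / 1.602e-19
Step 3: Vt = 0.01793 V

0.01793


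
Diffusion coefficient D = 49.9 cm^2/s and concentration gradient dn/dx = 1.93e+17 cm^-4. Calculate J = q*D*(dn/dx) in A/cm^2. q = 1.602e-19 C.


Step 1: J = q * D * (dn/dx)
Step 2: J = 1.602e-19 * 49.9 * 1.93e+17
Step 3: J = 1.54e+00 A/cm^2

1.54e+00


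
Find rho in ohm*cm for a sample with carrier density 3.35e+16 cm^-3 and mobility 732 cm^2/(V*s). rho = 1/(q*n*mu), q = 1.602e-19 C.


Step 1: sigma = q * n * mu = 1.602e-19 * 3.35e+16 * 732 = 3.92842e+00 S/cm
Step 2: rho = 1 / sigma = 1 / 3.92842e+00 = 0.2546 ohm*cm

0.2546


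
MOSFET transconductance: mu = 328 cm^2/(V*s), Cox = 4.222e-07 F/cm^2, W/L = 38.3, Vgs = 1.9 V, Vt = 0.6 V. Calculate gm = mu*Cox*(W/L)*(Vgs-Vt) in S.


Step 1: Vov = Vgs - Vt = 1.9 - 0.6 = 1.3 V
Step 2: gm = mu * Cox * (W/L) * Vov
Step 3: gm = 328 * 4.222e-07 * 38.3 * 1.3 = 6.89e-03 S

6.89e-03


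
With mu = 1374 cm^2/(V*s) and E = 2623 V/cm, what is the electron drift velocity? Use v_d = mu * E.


Step 1: v_d = mu * E
Step 2: v_d = 1374 * 2623 = 3604002
Step 3: v_d = 3.60e+06 cm/s

3.60e+06


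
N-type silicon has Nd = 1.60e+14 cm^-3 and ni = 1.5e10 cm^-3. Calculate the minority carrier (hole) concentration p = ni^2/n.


Step 1: Since Nd >> ni, n ≈ Nd = 1.60e+14 cm^-3
Step 2: p = ni^2 / n = (1.5e10)^2 / 1.60e+14
Step 3: p = 2.25e20 / 1.60e+14 = 1.41e+06 cm^-3

1.41e+06


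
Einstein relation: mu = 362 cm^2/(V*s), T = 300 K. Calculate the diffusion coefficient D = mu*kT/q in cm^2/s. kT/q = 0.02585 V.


Step 1: D = mu * (kT/q)
Step 2: D = 362 * 0.02585
Step 3: D = 9.36 cm^2/s

9.36


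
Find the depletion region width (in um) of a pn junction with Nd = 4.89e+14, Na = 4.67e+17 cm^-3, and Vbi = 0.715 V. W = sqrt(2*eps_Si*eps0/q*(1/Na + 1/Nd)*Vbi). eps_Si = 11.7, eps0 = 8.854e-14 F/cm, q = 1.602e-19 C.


Step 1: 1/Na + 1/Nd = 1/4.67e+17 + 1/4.89e+14 = 2.04713e-15
Step 2: 2*eps*eps0/q = 2*11.7*8.854e-14/1.602e-19 = 1.293281e+07
Step 3: W^2 = 1.293281e+07 * 2.04713e-15 * 0.715 = 1.89297e-08
Step 4: W = sqrt(1.89297e-08) = 1.376e-04 cm = 1.376 um

1.376


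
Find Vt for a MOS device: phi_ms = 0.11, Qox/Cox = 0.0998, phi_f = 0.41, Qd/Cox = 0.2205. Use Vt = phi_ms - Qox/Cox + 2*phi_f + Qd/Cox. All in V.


Step 1: Vt = phi_ms - Qox/Cox + 2*phi_f + Qd/Cox
Step 2: Vt = 0.11 - 0.0998 + 2*0.41 + 0.2205
Step 3: Vt = 0.11 - 0.0998 + 0.82 + 0.2205
Step 4: Vt = 1.0507 V

1.0507


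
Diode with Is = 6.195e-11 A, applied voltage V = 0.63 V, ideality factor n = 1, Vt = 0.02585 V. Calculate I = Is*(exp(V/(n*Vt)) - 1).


Step 1: V/(n*Vt) = 0.63/(1*0.02585) = 24.3714
Step 2: exp(24.3714) = 3.8403e+10
Step 3: I = 6.195e-11 * (3.8403e+10 - 1) = 2.38e+00 A

2.38e+00


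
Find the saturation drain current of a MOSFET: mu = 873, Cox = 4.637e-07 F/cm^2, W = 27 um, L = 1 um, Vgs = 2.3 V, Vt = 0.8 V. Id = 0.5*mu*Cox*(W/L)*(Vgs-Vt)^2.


Step 1: Overdrive voltage Vov = Vgs - Vt = 2.3 - 0.8 = 1.5 V
Step 2: W/L = 27/1 = 27
Step 3: Id = 0.5 * 873 * 4.637e-07 * 27 * 1.5^2
Step 4: Id = 1.23e-02 A

1.23e-02


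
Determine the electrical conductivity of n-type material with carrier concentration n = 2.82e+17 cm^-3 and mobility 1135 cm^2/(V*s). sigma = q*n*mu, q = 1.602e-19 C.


Step 1: sigma = q * n * mu
Step 2: sigma = 1.602e-19 * 2.82e+17 * 1135
Step 3: sigma = 5.128e+01 S/cm

5.128e+01


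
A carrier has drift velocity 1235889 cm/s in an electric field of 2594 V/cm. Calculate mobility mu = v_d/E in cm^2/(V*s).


Step 1: mu = v_d / E
Step 2: mu = 1235889 / 2594
Step 3: mu = 476.44 cm^2/(V*s)

476.44


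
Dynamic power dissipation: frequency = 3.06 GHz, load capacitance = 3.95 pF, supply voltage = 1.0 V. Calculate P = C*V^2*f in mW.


Step 1: V^2 = 1.0^2 = 1.0 V^2
Step 2: P = C*V^2*f = 3.95e-12 F * 1.0 * 3.06e9 Hz
Step 3: P = 1.2087e-02 W
Step 4: P = 12.087 mW

12.087


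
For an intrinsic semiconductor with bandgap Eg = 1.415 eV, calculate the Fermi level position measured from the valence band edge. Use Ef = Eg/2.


Step 1: For an intrinsic semiconductor, the Fermi level sits at midgap.
Step 2: Ef = Eg / 2 = 1.415 / 2 = 0.7075 eV

0.7075


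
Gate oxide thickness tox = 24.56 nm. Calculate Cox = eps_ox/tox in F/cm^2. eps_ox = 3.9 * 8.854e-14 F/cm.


Step 1: eps_ox = 3.9 * 8.854e-14 = 3.45306e-13 F/cm
Step 2: tox in cm = 24.56 nm * 1e-7 = 2.4560e-06 cm
Step 3: Cox = 3.45306e-13 / 2.4560e-06 = 1.41e-07 F/cm^2

1.41e-07


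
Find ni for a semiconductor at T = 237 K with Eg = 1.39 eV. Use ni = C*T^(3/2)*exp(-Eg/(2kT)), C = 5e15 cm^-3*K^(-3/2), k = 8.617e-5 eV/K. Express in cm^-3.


Step 1: Compute kT = 8.617e-5 * 237 = 0.02042229 eV
Step 2: Exponent = -Eg/(2kT) = -1.39/(2*0.02042229) = -34.03144
Step 3: T^(3/2) = 237^1.5 = 3648.57
Step 4: ni = 5e15 * 3648.57 * exp(-34.03144) = 3.03e+04 cm^-3

3.03e+04


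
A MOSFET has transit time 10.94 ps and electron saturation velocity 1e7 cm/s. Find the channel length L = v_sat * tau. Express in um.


Step 1: tau in seconds = 10.94 ps * 1e-12 = 1.0940e-11 s
Step 2: L = v_sat * tau = 1e7 * 1.0940e-11 = 1.0940e-04 cm
Step 3: L in um = 1.0940e-04 * 1e4 = 1.094 um

1.094


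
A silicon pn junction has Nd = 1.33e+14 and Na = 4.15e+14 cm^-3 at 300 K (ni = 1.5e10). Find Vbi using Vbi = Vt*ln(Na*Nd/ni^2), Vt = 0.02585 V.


Step 1: Compute Na*Nd/ni^2 = 4.15e+14 * 1.33e+14 / (1.5e10)^2 = 2.4531e+08
Step 2: ln(2.4531e+08) = 19.3180
Step 3: Vbi = 0.02585 * 19.3180 = 0.499 V

0.499


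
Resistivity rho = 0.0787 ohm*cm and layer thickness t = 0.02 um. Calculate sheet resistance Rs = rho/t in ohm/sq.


Step 1: Convert thickness to cm: t = 0.02 um = 2.0000e-06 cm
Step 2: Rs = rho / t = 0.0787 / 2.0000e-06
Step 3: Rs = 39350.0 ohm/sq

39350.0


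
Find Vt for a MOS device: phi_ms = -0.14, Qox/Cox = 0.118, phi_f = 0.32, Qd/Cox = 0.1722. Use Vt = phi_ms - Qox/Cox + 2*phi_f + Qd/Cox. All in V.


Step 1: Vt = phi_ms - Qox/Cox + 2*phi_f + Qd/Cox
Step 2: Vt = -0.14 - 0.118 + 2*0.32 + 0.1722
Step 3: Vt = -0.14 - 0.118 + 0.64 + 0.1722
Step 4: Vt = 0.5542 V

0.5542


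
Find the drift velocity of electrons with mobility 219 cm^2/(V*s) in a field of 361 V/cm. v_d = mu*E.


Step 1: v_d = mu * E
Step 2: v_d = 219 * 361 = 79059
Step 3: v_d = 7.91e+04 cm/s

7.91e+04


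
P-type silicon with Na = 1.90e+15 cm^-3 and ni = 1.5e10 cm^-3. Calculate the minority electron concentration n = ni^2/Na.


Step 1: Majority hole concentration p ≈ Na = 1.90e+15 cm^-3
Step 2: n = ni^2 / Na = (1.5e10)^2 / 1.90e+15
Step 3: n = 1.18e+05 cm^-3

1.18e+05


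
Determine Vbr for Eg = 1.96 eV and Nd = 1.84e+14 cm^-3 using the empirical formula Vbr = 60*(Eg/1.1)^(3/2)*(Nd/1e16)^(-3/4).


Step 1: Eg/1.1 = 1.96/1.1 = 1.781818
Step 2: (Eg/1.1)^1.5 = 1.781818^1.5 = 2.378455
Step 3: (Nd/1e16)^(-0.75) = (0.0184)^(-0.75) = 20.016430
Step 4: Vbr = 60 * 2.378455 * 20.016430 = 2856.5 V

2856.5


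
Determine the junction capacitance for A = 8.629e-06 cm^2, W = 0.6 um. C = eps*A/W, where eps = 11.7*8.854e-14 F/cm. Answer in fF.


Step 1: eps_Si = 11.7 * 8.854e-14 = 1.035918e-12 F/cm
Step 2: W in cm = 0.6 * 1e-4 = 6.00e-05 cm
Step 3: C = 1.035918e-12 * 8.629e-06 / 6.00e-05 = 1.489823e-13 F
Step 4: C = 148.98 fF

148.98


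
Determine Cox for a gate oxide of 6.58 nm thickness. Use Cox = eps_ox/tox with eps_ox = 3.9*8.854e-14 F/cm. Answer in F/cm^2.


Step 1: eps_ox = 3.9 * 8.854e-14 = 3.45306e-13 F/cm
Step 2: tox in cm = 6.58 nm * 1e-7 = 6.5800e-07 cm
Step 3: Cox = 3.45306e-13 / 6.5800e-07 = 5.25e-07 F/cm^2

5.25e-07


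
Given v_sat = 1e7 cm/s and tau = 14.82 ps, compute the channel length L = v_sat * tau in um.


Step 1: tau in seconds = 14.82 ps * 1e-12 = 1.4820e-11 s
Step 2: L = v_sat * tau = 1e7 * 1.4820e-11 = 1.4820e-04 cm
Step 3: L in um = 1.4820e-04 * 1e4 = 1.482 um

1.482


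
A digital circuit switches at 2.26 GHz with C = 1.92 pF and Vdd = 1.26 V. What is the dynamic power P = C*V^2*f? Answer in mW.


Step 1: V^2 = 1.26^2 = 1.5876 V^2
Step 2: P = C*V^2*f = 1.92e-12 F * 1.5876 * 2.26e9 Hz
Step 3: P = 6.88891392e-03 W
Step 4: P = 6.889 mW

6.889


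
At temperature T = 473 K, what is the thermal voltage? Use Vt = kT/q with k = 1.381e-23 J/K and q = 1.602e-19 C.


Step 1: kT = 1.381e-23 * 473 = 6.53213e-21 J
Step 2: Vt = kT/q = 6.53213e-21 / 1.602e-19
Step 3: Vt = 0.04077 V

0.04077


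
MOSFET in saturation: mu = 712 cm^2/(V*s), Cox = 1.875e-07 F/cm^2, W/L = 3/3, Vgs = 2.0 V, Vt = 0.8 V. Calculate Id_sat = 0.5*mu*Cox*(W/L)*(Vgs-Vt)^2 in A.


Step 1: Overdrive voltage Vov = Vgs - Vt = 2.0 - 0.8 = 1.2 V
Step 2: W/L = 3/3 = 1
Step 3: Id = 0.5 * 712 * 1.875e-07 * 1 * 1.2^2
Step 4: Id = 9.61e-05 A

9.61e-05


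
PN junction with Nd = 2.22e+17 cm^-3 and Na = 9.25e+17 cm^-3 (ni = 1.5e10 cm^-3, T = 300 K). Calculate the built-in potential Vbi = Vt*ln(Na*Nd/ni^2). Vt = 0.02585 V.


Step 1: Compute Na*Nd/ni^2 = 9.25e+17 * 2.22e+17 / (1.5e10)^2 = 9.1267e+14
Step 2: ln(9.1267e+14) = 34.4474
Step 3: Vbi = 0.02585 * 34.4474 = 0.89 V

0.89


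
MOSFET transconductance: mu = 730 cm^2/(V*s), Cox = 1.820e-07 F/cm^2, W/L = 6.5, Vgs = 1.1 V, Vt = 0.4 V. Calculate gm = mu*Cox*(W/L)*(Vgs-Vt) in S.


Step 1: Vov = Vgs - Vt = 1.1 - 0.4 = 0.7 V
Step 2: gm = mu * Cox * (W/L) * Vov
Step 3: gm = 730 * 1.820e-07 * 6.5 * 0.7 = 6.05e-04 S

6.05e-04


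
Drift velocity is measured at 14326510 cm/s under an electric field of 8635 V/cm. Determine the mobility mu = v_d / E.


Step 1: mu = v_d / E
Step 2: mu = 14326510 / 8635
Step 3: mu = 1659.12 cm^2/(V*s)

1659.12


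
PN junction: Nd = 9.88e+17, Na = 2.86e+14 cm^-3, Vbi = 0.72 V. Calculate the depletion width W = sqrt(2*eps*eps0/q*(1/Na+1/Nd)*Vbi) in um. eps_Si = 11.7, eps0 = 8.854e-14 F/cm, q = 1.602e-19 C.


Step 1: 1/Na + 1/Nd = 1/2.86e+14 + 1/9.88e+17 = 3.49752e-15
Step 2: 2*eps*eps0/q = 2*11.7*8.854e-14/1.602e-19 = 1.293281e+07
Step 3: W^2 = 1.293281e+07 * 3.49752e-15 * 0.72 = 3.25676e-08
Step 4: W = sqrt(3.25676e-08) = 1.805e-04 cm = 1.805 um

1.805


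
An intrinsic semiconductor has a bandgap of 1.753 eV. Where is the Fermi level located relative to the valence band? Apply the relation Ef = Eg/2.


Step 1: For an intrinsic semiconductor, the Fermi level sits at midgap.
Step 2: Ef = Eg / 2 = 1.753 / 2 = 0.8765 eV

0.8765


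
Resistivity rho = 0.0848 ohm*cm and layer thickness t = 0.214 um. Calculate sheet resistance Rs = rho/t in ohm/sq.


Step 1: Convert thickness to cm: t = 0.214 um = 2.1400e-05 cm
Step 2: Rs = rho / t = 0.0848 / 2.1400e-05
Step 3: Rs = 3962.6 ohm/sq

3962.6


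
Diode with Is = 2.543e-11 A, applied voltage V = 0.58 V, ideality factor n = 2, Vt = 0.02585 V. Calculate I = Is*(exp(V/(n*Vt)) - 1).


Step 1: V/(n*Vt) = 0.58/(2*0.02585) = 11.2186
Step 2: exp(11.2186) = 7.4503e+04
Step 3: I = 2.543e-11 * (7.4503e+04 - 1) = 1.89e-06 A

1.89e-06


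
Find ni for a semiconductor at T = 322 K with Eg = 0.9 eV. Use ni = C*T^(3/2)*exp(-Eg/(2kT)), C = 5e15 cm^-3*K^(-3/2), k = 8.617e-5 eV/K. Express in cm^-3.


Step 1: Compute kT = 8.617e-5 * 322 = 0.02774674 eV
Step 2: Exponent = -Eg/(2kT) = -0.9/(2*0.02774674) = -16.21812
Step 3: T^(3/2) = 322^1.5 = 5778.08
Step 4: ni = 5e15 * 5778.08 * exp(-16.21812) = 2.61e+12 cm^-3

2.61e+12


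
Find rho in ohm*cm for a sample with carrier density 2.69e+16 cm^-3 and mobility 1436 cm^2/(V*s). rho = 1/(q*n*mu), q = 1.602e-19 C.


Step 1: sigma = q * n * mu = 1.602e-19 * 2.69e+16 * 1436 = 6.18827e+00 S/cm
Step 2: rho = 1 / sigma = 1 / 6.18827e+00 = 0.1616 ohm*cm

0.1616


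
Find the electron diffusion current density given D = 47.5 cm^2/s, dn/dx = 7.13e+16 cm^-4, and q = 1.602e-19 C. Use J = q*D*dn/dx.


Step 1: J = q * D * (dn/dx)
Step 2: J = 1.602e-19 * 47.5 * 7.13e+16
Step 3: J = 5.43e-01 A/cm^2

5.43e-01


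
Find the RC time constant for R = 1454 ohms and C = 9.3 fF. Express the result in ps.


Step 1: tau = R * C
Step 2: tau = 1454 * 9.3 fF = 1454 * 9.3e-15 F
Step 3: tau = 1.35222e-11 s = 13.5222 ps

13.5222


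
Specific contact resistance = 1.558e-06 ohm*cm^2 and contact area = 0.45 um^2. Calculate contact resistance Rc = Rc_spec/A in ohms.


Step 1: Convert area to cm^2: 0.45 um^2 = 4.5000e-09 cm^2
Step 2: Rc = Rc_spec / A = 1.558e-06 / 4.5000e-09
Step 3: Rc = 3.46e+02 ohms

3.46e+02


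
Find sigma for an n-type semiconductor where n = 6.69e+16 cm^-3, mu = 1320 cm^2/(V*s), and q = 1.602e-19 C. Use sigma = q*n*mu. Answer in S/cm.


Step 1: sigma = q * n * mu
Step 2: sigma = 1.602e-19 * 6.69e+16 * 1320
Step 3: sigma = 1.415e+01 S/cm

1.415e+01


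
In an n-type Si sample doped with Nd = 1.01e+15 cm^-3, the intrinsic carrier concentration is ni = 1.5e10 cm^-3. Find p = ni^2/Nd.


Step 1: Since Nd >> ni, n ≈ Nd = 1.01e+15 cm^-3
Step 2: p = ni^2 / n = (1.5e10)^2 / 1.01e+15
Step 3: p = 2.25e20 / 1.01e+15 = 2.23e+05 cm^-3

2.23e+05


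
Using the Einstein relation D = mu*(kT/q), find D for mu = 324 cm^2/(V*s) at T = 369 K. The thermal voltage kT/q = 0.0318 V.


Step 1: D = mu * (kT/q)
Step 2: D = 324 * 0.0318
Step 3: D = 10.3 cm^2/s

10.3


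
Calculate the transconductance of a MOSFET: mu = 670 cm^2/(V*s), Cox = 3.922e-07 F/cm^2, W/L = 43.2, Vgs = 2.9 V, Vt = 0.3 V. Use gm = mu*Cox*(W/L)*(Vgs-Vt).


Step 1: Vov = Vgs - Vt = 2.9 - 0.3 = 2.6 V
Step 2: gm = mu * Cox * (W/L) * Vov
Step 3: gm = 670 * 3.922e-07 * 43.2 * 2.6 = 2.95e-02 S

2.95e-02


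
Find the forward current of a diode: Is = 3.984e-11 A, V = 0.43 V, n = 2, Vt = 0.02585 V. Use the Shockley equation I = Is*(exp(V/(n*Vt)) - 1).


Step 1: V/(n*Vt) = 0.43/(2*0.02585) = 8.3172
Step 2: exp(8.3172) = 4.0937e+03
Step 3: I = 3.984e-11 * (4.0937e+03 - 1) = 1.63e-07 A

1.63e-07


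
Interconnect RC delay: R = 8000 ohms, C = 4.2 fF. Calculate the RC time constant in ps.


Step 1: tau = R * C
Step 2: tau = 8000 * 4.2 fF = 8000 * 4.2e-15 F
Step 3: tau = 3.36e-11 s = 33.6 ps

33.6


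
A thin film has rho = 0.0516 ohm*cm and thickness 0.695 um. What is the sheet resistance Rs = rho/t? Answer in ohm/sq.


Step 1: Convert thickness to cm: t = 0.695 um = 6.9500e-05 cm
Step 2: Rs = rho / t = 0.0516 / 6.9500e-05
Step 3: Rs = 742.4 ohm/sq

742.4


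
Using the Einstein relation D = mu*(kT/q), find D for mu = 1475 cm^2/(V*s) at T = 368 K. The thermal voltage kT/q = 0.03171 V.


Step 1: D = mu * (kT/q)
Step 2: D = 1475 * 0.03171
Step 3: D = 46.77 cm^2/s

46.77


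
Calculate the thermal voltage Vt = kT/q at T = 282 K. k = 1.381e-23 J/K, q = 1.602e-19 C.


Step 1: kT = 1.381e-23 * 282 = 3.89442e-21 J
Step 2: Vt = kT/q = 3.89442e-21 / 1.602e-19
Step 3: Vt = 0.02431 V

0.02431


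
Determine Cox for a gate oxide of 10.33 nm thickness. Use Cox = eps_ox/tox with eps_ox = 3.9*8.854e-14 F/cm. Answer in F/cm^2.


Step 1: eps_ox = 3.9 * 8.854e-14 = 3.45306e-13 F/cm
Step 2: tox in cm = 10.33 nm * 1e-7 = 1.0330e-06 cm
Step 3: Cox = 3.45306e-13 / 1.0330e-06 = 3.34e-07 F/cm^2

3.34e-07


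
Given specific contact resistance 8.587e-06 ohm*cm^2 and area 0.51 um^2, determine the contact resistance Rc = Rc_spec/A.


Step 1: Convert area to cm^2: 0.51 um^2 = 5.1000e-09 cm^2
Step 2: Rc = Rc_spec / A = 8.587e-06 / 5.1000e-09
Step 3: Rc = 1.68e+03 ohms

1.68e+03


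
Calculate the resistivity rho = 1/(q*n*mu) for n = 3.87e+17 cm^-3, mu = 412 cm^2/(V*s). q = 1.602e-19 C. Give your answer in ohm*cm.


Step 1: sigma = q * n * mu = 1.602e-19 * 3.87e+17 * 412 = 2.55429e+01 S/cm
Step 2: rho = 1 / sigma = 1 / 2.55429e+01 = 0.03915 ohm*cm

0.03915


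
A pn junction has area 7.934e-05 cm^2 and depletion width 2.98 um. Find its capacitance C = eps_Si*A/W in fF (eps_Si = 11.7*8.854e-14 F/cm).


Step 1: eps_Si = 11.7 * 8.854e-14 = 1.035918e-12 F/cm
Step 2: W in cm = 2.98 * 1e-4 = 2.98e-04 cm
Step 3: C = 1.035918e-12 * 7.934e-05 / 2.98e-04 = 2.758045e-13 F
Step 4: C = 275.8 fF

275.8


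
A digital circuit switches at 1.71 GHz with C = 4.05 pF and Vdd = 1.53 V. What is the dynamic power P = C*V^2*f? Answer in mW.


Step 1: V^2 = 1.53^2 = 2.3409 V^2
Step 2: P = C*V^2*f = 4.05e-12 F * 2.3409 * 1.71e9 Hz
Step 3: P = 1.621190295e-02 W
Step 4: P = 16.212 mW

16.212


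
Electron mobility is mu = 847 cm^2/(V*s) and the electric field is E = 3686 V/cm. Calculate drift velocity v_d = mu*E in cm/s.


Step 1: v_d = mu * E
Step 2: v_d = 847 * 3686 = 3122042
Step 3: v_d = 3.12e+06 cm/s

3.12e+06


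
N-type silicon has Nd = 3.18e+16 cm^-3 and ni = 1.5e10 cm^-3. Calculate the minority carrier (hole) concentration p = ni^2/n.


Step 1: Since Nd >> ni, n ≈ Nd = 3.18e+16 cm^-3
Step 2: p = ni^2 / n = (1.5e10)^2 / 3.18e+16
Step 3: p = 2.25e20 / 3.18e+16 = 7.08e+03 cm^-3

7.08e+03


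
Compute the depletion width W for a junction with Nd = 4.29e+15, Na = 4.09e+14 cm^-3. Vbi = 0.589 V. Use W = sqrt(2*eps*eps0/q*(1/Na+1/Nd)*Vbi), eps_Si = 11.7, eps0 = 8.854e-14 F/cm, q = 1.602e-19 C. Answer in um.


Step 1: 1/Na + 1/Nd = 1/4.09e+14 + 1/4.29e+15 = 2.67809e-15
Step 2: 2*eps*eps0/q = 2*11.7*8.854e-14/1.602e-19 = 1.293281e+07
Step 3: W^2 = 1.293281e+07 * 2.67809e-15 * 0.589 = 2.04001e-08
Step 4: W = sqrt(2.04001e-08) = 1.428e-04 cm = 1.428 um

1.428


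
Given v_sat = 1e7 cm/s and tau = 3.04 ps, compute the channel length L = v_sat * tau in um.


Step 1: tau in seconds = 3.04 ps * 1e-12 = 3.0400e-12 s
Step 2: L = v_sat * tau = 1e7 * 3.0400e-12 = 3.0400e-05 cm
Step 3: L in um = 3.0400e-05 * 1e4 = 0.304 um

0.304


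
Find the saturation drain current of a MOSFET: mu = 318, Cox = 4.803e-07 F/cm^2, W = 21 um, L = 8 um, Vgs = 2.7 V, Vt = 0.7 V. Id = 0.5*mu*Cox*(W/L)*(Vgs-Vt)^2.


Step 1: Overdrive voltage Vov = Vgs - Vt = 2.7 - 0.7 = 2.0 V
Step 2: W/L = 21/8 = 2.625
Step 3: Id = 0.5 * 318 * 4.803e-07 * 2.625 * 2.0^2
Step 4: Id = 8.02e-04 A

8.02e-04


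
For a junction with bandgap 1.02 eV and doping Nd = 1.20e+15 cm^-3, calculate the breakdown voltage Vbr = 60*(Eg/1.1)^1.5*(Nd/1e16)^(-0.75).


Step 1: Eg/1.1 = 1.02/1.1 = 0.927273
Step 2: (Eg/1.1)^1.5 = 0.927273^1.5 = 0.892918
Step 3: (Nd/1e16)^(-0.75) = (0.12)^(-0.75) = 4.904718
Step 4: Vbr = 60 * 0.892918 * 4.904718 = 262.8 V

262.8


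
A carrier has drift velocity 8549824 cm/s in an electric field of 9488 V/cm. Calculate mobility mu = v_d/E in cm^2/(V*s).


Step 1: mu = v_d / E
Step 2: mu = 8549824 / 9488
Step 3: mu = 901.12 cm^2/(V*s)

901.12


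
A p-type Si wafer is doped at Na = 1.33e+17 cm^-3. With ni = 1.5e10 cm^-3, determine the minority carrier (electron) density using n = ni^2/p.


Step 1: Majority hole concentration p ≈ Na = 1.33e+17 cm^-3
Step 2: n = ni^2 / Na = (1.5e10)^2 / 1.33e+17
Step 3: n = 1.69e+03 cm^-3

1.69e+03


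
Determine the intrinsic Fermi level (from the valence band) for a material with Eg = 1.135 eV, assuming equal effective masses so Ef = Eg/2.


Step 1: For an intrinsic semiconductor, the Fermi level sits at midgap.
Step 2: Ef = Eg / 2 = 1.135 / 2 = 0.5675 eV

0.5675


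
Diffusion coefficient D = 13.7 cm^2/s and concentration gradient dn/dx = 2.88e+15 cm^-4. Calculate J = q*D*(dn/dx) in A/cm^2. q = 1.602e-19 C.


Step 1: J = q * D * (dn/dx)
Step 2: J = 1.602e-19 * 13.7 * 2.88e+15
Step 3: J = 6.32e-03 A/cm^2

6.32e-03


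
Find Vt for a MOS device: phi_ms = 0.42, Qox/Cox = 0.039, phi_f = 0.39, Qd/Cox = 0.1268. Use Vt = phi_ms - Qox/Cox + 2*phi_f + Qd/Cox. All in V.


Step 1: Vt = phi_ms - Qox/Cox + 2*phi_f + Qd/Cox
Step 2: Vt = 0.42 - 0.039 + 2*0.39 + 0.1268
Step 3: Vt = 0.42 - 0.039 + 0.78 + 0.1268
Step 4: Vt = 1.2878 V

1.2878


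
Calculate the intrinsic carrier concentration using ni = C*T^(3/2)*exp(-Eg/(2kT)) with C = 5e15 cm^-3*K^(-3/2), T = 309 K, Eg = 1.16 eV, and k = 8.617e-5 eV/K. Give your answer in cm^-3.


Step 1: Compute kT = 8.617e-5 * 309 = 0.02662653 eV
Step 2: Exponent = -Eg/(2kT) = -1.16/(2*0.02662653) = -21.78279
Step 3: T^(3/2) = 309^1.5 = 5431.72
Step 4: ni = 5e15 * 5431.72 * exp(-21.78279) = 9.41e+09 cm^-3

9.41e+09


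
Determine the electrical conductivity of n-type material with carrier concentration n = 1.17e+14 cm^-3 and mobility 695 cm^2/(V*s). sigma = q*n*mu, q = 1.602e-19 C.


Step 1: sigma = q * n * mu
Step 2: sigma = 1.602e-19 * 1.17e+14 * 695
Step 3: sigma = 1.303e-02 S/cm

1.303e-02


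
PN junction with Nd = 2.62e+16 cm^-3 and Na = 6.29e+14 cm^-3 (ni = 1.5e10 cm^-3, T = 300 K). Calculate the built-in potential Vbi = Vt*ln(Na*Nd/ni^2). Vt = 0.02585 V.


Step 1: Compute Na*Nd/ni^2 = 6.29e+14 * 2.62e+16 / (1.5e10)^2 = 7.3244e+10
Step 2: ln(7.3244e+10) = 25.0171
Step 3: Vbi = 0.02585 * 25.0171 = 0.647 V

0.647


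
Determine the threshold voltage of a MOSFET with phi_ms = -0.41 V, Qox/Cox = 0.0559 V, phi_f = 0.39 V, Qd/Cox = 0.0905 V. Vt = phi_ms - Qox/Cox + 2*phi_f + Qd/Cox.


Step 1: Vt = phi_ms - Qox/Cox + 2*phi_f + Qd/Cox
Step 2: Vt = -0.41 - 0.0559 + 2*0.39 + 0.0905
Step 3: Vt = -0.41 - 0.0559 + 0.78 + 0.0905
Step 4: Vt = 0.4046 V

0.4046


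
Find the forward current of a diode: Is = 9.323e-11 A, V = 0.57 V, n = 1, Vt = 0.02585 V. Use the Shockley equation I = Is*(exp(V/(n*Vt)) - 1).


Step 1: V/(n*Vt) = 0.57/(1*0.02585) = 22.0503
Step 2: exp(22.0503) = 3.7698e+09
Step 3: I = 9.323e-11 * (3.7698e+09 - 1) = 3.51e-01 A

3.51e-01


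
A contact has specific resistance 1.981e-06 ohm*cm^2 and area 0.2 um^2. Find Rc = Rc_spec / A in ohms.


Step 1: Convert area to cm^2: 0.2 um^2 = 2.0000e-09 cm^2
Step 2: Rc = Rc_spec / A = 1.981e-06 / 2.0000e-09
Step 3: Rc = 9.91e+02 ohms

9.91e+02


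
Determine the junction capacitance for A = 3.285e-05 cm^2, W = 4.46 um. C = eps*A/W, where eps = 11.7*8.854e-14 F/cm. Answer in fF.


Step 1: eps_Si = 11.7 * 8.854e-14 = 1.035918e-12 F/cm
Step 2: W in cm = 4.46 * 1e-4 = 4.46e-04 cm
Step 3: C = 1.035918e-12 * 3.285e-05 / 4.46e-04 = 7.630024e-14 F
Step 4: C = 76.3 fF

76.3


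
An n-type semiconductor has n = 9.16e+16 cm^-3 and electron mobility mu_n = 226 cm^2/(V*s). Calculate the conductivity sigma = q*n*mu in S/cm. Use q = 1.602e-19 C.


Step 1: sigma = q * n * mu
Step 2: sigma = 1.602e-19 * 9.16e+16 * 226
Step 3: sigma = 3.316e+00 S/cm

3.316e+00


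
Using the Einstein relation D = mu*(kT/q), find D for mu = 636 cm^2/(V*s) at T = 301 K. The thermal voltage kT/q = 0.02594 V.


Step 1: D = mu * (kT/q)
Step 2: D = 636 * 0.02594
Step 3: D = 16.5 cm^2/s

16.5


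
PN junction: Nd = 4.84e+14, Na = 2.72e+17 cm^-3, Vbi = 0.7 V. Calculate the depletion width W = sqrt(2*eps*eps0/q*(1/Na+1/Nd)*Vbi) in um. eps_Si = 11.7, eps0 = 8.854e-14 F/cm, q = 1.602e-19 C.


Step 1: 1/Na + 1/Nd = 1/2.72e+17 + 1/4.84e+14 = 2.06979e-15
Step 2: 2*eps*eps0/q = 2*11.7*8.854e-14/1.602e-19 = 1.293281e+07
Step 3: W^2 = 1.293281e+07 * 2.06979e-15 * 0.7 = 1.87377e-08
Step 4: W = sqrt(1.87377e-08) = 1.369e-04 cm = 1.369 um

1.369


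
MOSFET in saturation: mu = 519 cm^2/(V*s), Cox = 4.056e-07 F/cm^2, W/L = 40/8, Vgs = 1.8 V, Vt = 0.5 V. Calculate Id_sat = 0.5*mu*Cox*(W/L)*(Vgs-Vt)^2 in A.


Step 1: Overdrive voltage Vov = Vgs - Vt = 1.8 - 0.5 = 1.3 V
Step 2: W/L = 40/8 = 5
Step 3: Id = 0.5 * 519 * 4.056e-07 * 5 * 1.3^2
Step 4: Id = 8.89e-04 A

8.89e-04


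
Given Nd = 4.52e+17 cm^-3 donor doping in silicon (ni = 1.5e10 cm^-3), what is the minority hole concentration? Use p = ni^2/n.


Step 1: Since Nd >> ni, n ≈ Nd = 4.52e+17 cm^-3
Step 2: p = ni^2 / n = (1.5e10)^2 / 4.52e+17
Step 3: p = 2.25e20 / 4.52e+17 = 4.98e+02 cm^-3

4.98e+02


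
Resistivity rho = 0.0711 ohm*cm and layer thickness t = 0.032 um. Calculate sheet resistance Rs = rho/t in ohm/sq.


Step 1: Convert thickness to cm: t = 0.032 um = 3.2000e-06 cm
Step 2: Rs = rho / t = 0.0711 / 3.2000e-06
Step 3: Rs = 22218.8 ohm/sq

22218.8


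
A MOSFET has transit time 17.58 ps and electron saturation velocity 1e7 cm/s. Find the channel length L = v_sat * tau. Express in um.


Step 1: tau in seconds = 17.58 ps * 1e-12 = 1.7580e-11 s
Step 2: L = v_sat * tau = 1e7 * 1.7580e-11 = 1.7580e-04 cm
Step 3: L in um = 1.7580e-04 * 1e4 = 1.758 um

1.758


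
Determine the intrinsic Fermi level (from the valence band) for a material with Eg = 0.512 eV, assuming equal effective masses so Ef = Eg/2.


Step 1: For an intrinsic semiconductor, the Fermi level sits at midgap.
Step 2: Ef = Eg / 2 = 0.512 / 2 = 0.256 eV

0.256


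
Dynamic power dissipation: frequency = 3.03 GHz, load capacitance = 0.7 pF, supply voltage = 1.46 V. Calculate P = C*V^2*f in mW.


Step 1: V^2 = 1.46^2 = 2.1316 V^2
Step 2: P = C*V^2*f = 0.7e-12 F * 2.1316 * 3.03e9 Hz
Step 3: P = 4.5211236e-03 W
Step 4: P = 4.521 mW

4.521


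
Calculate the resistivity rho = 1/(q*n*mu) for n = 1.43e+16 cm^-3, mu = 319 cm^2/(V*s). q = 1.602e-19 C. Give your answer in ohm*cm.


Step 1: sigma = q * n * mu = 1.602e-19 * 1.43e+16 * 319 = 7.30784e-01 S/cm
Step 2: rho = 1 / sigma = 1 / 7.30784e-01 = 1.368 ohm*cm

1.368


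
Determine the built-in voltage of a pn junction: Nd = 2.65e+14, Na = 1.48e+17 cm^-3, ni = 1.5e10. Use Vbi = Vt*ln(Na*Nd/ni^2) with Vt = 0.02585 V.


Step 1: Compute Na*Nd/ni^2 = 1.48e+17 * 2.65e+14 / (1.5e10)^2 = 1.7431e+11
Step 2: ln(1.7431e+11) = 25.8841
Step 3: Vbi = 0.02585 * 25.8841 = 0.669 V

0.669


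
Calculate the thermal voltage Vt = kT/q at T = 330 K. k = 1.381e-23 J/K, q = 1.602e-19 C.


Step 1: kT = 1.381e-23 * 330 = 4.5573e-21 J
Step 2: Vt = kT/q = 4.5573e-21 / 1.602e-19
Step 3: Vt = 0.02845 V

0.02845


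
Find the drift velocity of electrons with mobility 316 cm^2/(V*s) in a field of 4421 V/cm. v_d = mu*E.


Step 1: v_d = mu * E
Step 2: v_d = 316 * 4421 = 1397036
Step 3: v_d = 1.40e+06 cm/s

1.40e+06
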